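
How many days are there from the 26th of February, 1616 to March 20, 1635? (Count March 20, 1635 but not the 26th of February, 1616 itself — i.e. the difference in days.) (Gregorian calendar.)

6962

Feb 26, 1616 → Feb 26, 1617: 366 days (Feb 29, 1616 is in that span).
Feb 26, 1617 → Feb 26, 1618: 365 days.
Feb 26, 1618 → Feb 26, 1619: 365 days.
Feb 26, 1619 → Feb 26, 1620: 365 days.
Feb 26, 1620 → Feb 26, 1621: 366 days (Feb 29, 1620 is in that span).
Feb 26, 1621 → Feb 26, 1622: 365 days.
Feb 26, 1622 → Feb 26, 1623: 365 days.
Feb 26, 1623 → Feb 26, 1624: 365 days.
Feb 26, 1624 → Feb 26, 1625: 366 days (Feb 29, 1624 is in that span).
Feb 26, 1625 → Feb 26, 1626: 365 days.
Feb 26, 1626 → Feb 26, 1627: 365 days.
Feb 26, 1627 → Feb 26, 1628: 365 days.
Feb 26, 1628 → Feb 26, 1629: 366 days (Feb 29, 1628 is in that span).
Feb 26, 1629 → Feb 26, 1630: 365 days.
Feb 26, 1630 → Feb 26, 1631: 365 days.
Feb 26, 1631 → Feb 26, 1632: 365 days.
Feb 26, 1632 → Feb 26, 1633: 366 days (Feb 29, 1632 is in that span).
Feb 26, 1633 → Feb 26, 1634: 365 days.
Feb 26, 1634 → Mar 26, 1634: 28 days (February has 28).
Mar 26, 1634 → Apr 26, 1634: 31 days (March has 31).
Apr 26, 1634 → May 26, 1634: 30 days (April has 30).
May 26, 1634 → Jun 26, 1634: 31 days (May has 31).
Jun 26, 1634 → Jul 26, 1634: 30 days (June has 30).
Jul 26, 1634 → Aug 26, 1634: 31 days (July has 31).
Aug 26, 1634 → Sep 26, 1634: 31 days (August has 31).
Sep 26, 1634 → Oct 26, 1634: 30 days (September has 30).
Oct 26, 1634 → Nov 26, 1634: 31 days (October has 31).
Nov 26, 1634 → Dec 26, 1634: 30 days (November has 30).
Dec 26, 1634 → Jan 26, 1635: 31 days (December has 31).
Jan 26, 1635 → Feb 26, 1635: 31 days (January has 31).
Feb 26, 1635 → Mar 20, 1635: 22 days.
Total: 6962 days.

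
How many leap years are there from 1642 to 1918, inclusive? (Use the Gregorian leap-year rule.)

66

Multiples of 4 in [1642,1918]: 69.
Of those, multiples of 100: 3 (not leap unless ÷400).
Multiples of 400: 0.
Leap years = 69 − 3 + 0 = 66.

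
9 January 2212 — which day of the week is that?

January 1, 2212 is a Wednesday.
Jan 1, 2212 → Jan 9, 2212: 8 days.
Total: 8 days.
8 mod 7 = 1, so Wednesday + 1 = Thursday.

Thursday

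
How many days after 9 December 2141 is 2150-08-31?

Dec 9, 2141 → Dec 9, 2142: 365 days.
Dec 9, 2142 → Dec 9, 2143: 365 days.
Dec 9, 2143 → Dec 9, 2144: 366 days (Feb 29, 2144 is in that span).
Dec 9, 2144 → Dec 9, 2145: 365 days.
Dec 9, 2145 → Dec 9, 2146: 365 days.
Dec 9, 2146 → Dec 9, 2147: 365 days.
Dec 9, 2147 → Dec 9, 2148: 366 days (Feb 29, 2148 is in that span).
Dec 9, 2148 → Dec 9, 2149: 365 days.
Dec 9, 2149 → Jan 9, 2150: 31 days (December has 31).
Jan 9, 2150 → Feb 9, 2150: 31 days (January has 31).
Feb 9, 2150 → Mar 9, 2150: 28 days (February has 28).
Mar 9, 2150 → Apr 9, 2150: 31 days (March has 31).
Apr 9, 2150 → May 9, 2150: 30 days (April has 30).
May 9, 2150 → Jun 9, 2150: 31 days (May has 31).
Jun 9, 2150 → Jul 9, 2150: 30 days (June has 30).
Jul 9, 2150 → Aug 9, 2150: 31 days (July has 31).
Aug 9, 2150 → Aug 31, 2150: 22 days.
Total: 3187 days.

3187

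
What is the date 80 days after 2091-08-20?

November 8, 2091

Aug has 31 days: +12 → Sep 1, 2091 (68 left).
Sep has 30 days: +30 → Oct 1, 2091 (38 left).
Oct has 31 days: +31 → Nov 1, 2091 (7 left).
+7 → Nov 8, 2091.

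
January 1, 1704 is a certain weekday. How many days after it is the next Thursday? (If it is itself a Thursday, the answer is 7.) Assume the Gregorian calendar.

Jan 1, 1704 is a Tuesday.
From Tuesday to the next Thursday is 2 days.

2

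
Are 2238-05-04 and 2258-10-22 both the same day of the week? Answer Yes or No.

From May 4, 2238 to Oct 22, 2258 is 7476 days.
7476 mod 7 = 0, so they are the same weekday.
(May 4, 2238 is a Friday; Oct 22, 2258 is a Friday.)

Yes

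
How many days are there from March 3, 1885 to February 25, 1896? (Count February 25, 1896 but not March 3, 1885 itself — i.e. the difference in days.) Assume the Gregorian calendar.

Mar 3, 1885 → Mar 3, 1886: 365 days.
Mar 3, 1886 → Mar 3, 1887: 365 days.
Mar 3, 1887 → Mar 3, 1888: 366 days (Feb 29, 1888 is in that span).
Mar 3, 1888 → Mar 3, 1889: 365 days.
Mar 3, 1889 → Mar 3, 1890: 365 days.
Mar 3, 1890 → Mar 3, 1891: 365 days.
Mar 3, 1891 → Mar 3, 1892: 366 days (Feb 29, 1892 is in that span).
Mar 3, 1892 → Mar 3, 1893: 365 days.
Mar 3, 1893 → Mar 3, 1894: 365 days.
Mar 3, 1894 → Mar 3, 1895: 365 days.
Mar 3, 1895 → Apr 3, 1895: 31 days (March has 31).
Apr 3, 1895 → May 3, 1895: 30 days (April has 30).
May 3, 1895 → Jun 3, 1895: 31 days (May has 31).
Jun 3, 1895 → Jul 3, 1895: 30 days (June has 30).
Jul 3, 1895 → Aug 3, 1895: 31 days (July has 31).
Aug 3, 1895 → Sep 3, 1895: 31 days (August has 31).
Sep 3, 1895 → Oct 3, 1895: 30 days (September has 30).
Oct 3, 1895 → Nov 3, 1895: 31 days (October has 31).
Nov 3, 1895 → Dec 3, 1895: 30 days (November has 30).
Dec 3, 1895 → Jan 3, 1896: 31 days (December has 31).
Jan 3, 1896 → Feb 3, 1896: 31 days (January has 31).
Feb 3, 1896 → Feb 25, 1896: 22 days.
Total: 4011 days.

4011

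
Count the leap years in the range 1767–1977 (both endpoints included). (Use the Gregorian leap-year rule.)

Multiples of 4 in [1767,1977]: 53.
Of those, multiples of 100: 2 (not leap unless ÷400).
Multiples of 400: 0.
Leap years = 53 − 2 + 0 = 51.

51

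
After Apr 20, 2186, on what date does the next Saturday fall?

April 22, 2186

Apr 20, 2186 is a Thursday.
From Thursday to the next Saturday is 2 days.
Apr 20, 2186 + 2 = Apr 22, 2186.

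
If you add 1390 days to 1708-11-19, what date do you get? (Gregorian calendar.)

September 9, 1712

+365 (one year) → Nov 19, 1709 (1025 left).
+365 (one year) → Nov 19, 1710 (660 left).
+365 (one year) → Nov 19, 1711 (295 left).
Nov has 30 days: +12 → Dec 1, 1711 (283 left).
Dec has 31 days: +31 → Jan 1, 1712 (252 left).
Jan has 31 days: +31 → Feb 1, 1712 (221 left).
Feb has 29 days: +29 → Mar 1, 1712 (192 left).
Mar has 31 days: +31 → Apr 1, 1712 (161 left).
Apr has 30 days: +30 → May 1, 1712 (131 left).
May has 31 days: +31 → Jun 1, 1712 (100 left).
Jun has 30 days: +30 → Jul 1, 1712 (70 left).
Jul has 31 days: +31 → Aug 1, 1712 (39 left).
Aug has 31 days: +31 → Sep 1, 1712 (8 left).
+8 → Sep 9, 1712.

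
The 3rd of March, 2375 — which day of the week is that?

Monday

Doomsday rule: the anchor day for the 2300s is Wednesday. For year 75: 75÷12 = 6 r 3, and 3÷4 = 0, so 6+3+0 = 9.
Wednesday + 9 ≡ Friday — that's 2375's doomsday.
In March the doomsday date is Mar 14.
Mar 3 is 11 days before Mar 14; 11 mod 7 = 4, so Friday − 4 = Monday.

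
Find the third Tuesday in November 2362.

November 20, 2362

November 1, 2362 is a Thursday.
The first Tuesday is therefore November 6 (5 days later).
The third Tuesday is 6 + 2×7 = November 20.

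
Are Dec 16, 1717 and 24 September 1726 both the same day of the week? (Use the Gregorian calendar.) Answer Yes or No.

No

From Dec 16, 1717 to Sep 24, 1726 is 3204 days.
3204 mod 7 = 5, so they are different weekdays.
(Dec 16, 1717 is a Thursday; Sep 24, 1726 is a Tuesday.)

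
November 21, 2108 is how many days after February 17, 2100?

Feb 17, 2100 → Feb 17, 2101: 365 days.
Feb 17, 2101 → Feb 17, 2102: 365 days.
Feb 17, 2102 → Feb 17, 2103: 365 days.
Feb 17, 2103 → Feb 17, 2104: 365 days.
Feb 17, 2104 → Feb 17, 2105: 366 days (Feb 29, 2104 is in that span).
Feb 17, 2105 → Feb 17, 2106: 365 days.
Feb 17, 2106 → Feb 17, 2107: 365 days.
Feb 17, 2107 → Feb 17, 2108: 365 days.
Feb 17, 2108 → Mar 17, 2108: 29 days (February has 29).
Mar 17, 2108 → Apr 17, 2108: 31 days (March has 31).
Apr 17, 2108 → May 17, 2108: 30 days (April has 30).
May 17, 2108 → Jun 17, 2108: 31 days (May has 31).
Jun 17, 2108 → Jul 17, 2108: 30 days (June has 30).
Jul 17, 2108 → Aug 17, 2108: 31 days (July has 31).
Aug 17, 2108 → Sep 17, 2108: 31 days (August has 31).
Sep 17, 2108 → Oct 17, 2108: 30 days (September has 30).
Oct 17, 2108 → Nov 17, 2108: 31 days (October has 31).
Nov 17, 2108 → Nov 21, 2108: 4 days.
Total: 3199 days.

3199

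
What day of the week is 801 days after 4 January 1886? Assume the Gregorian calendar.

Jan 4, 1886 is a Monday.
801 mod 7 = 3, so 801 days after a Monday is Monday + 3 = Thursday.

Thursday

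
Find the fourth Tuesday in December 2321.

December 27, 2321

December 1, 2321 is a Thursday.
The first Tuesday is therefore December 6 (5 days later).
The fourth Tuesday is 6 + 3×7 = December 27.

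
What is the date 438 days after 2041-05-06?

July 18, 2042

+365 (one year) → May 6, 2042 (73 left).
May has 31 days: +26 → Jun 1, 2042 (47 left).
Jun has 30 days: +30 → Jul 1, 2042 (17 left).
+17 → Jul 18, 2042.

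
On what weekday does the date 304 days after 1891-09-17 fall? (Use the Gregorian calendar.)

First find the weekday of Sep 17, 1891. Doomsday rule: the anchor day for the 1800s is Friday. For year 91: 91÷12 = 7 r 7, and 7÷4 = 1, so 7+7+1 = 15.
Friday + 15 ≡ Saturday — that's 1891's doomsday.
In September the doomsday date is Sep 5.
Sep 17 is 12 days after Sep 5; 12 mod 7 = 5, so Saturday + 5 = Thursday.
304 mod 7 = 3, so 304 days after a Thursday is Thursday + 3 = Sunday.

Sunday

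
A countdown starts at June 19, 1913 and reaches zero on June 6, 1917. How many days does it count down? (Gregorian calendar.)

1448

Jun 19, 1913 → Jun 19, 1914: 365 days.
Jun 19, 1914 → Jun 19, 1915: 365 days.
Jun 19, 1915 → Jun 19, 1916: 366 days (Feb 29, 1916 is in that span).
Jun 19, 1916 → Jul 19, 1916: 30 days (June has 30).
Jul 19, 1916 → Aug 19, 1916: 31 days (July has 31).
Aug 19, 1916 → Sep 19, 1916: 31 days (August has 31).
Sep 19, 1916 → Oct 19, 1916: 30 days (September has 30).
Oct 19, 1916 → Nov 19, 1916: 31 days (October has 31).
Nov 19, 1916 → Dec 19, 1916: 30 days (November has 30).
Dec 19, 1916 → Jan 19, 1917: 31 days (December has 31).
Jan 19, 1917 → Feb 19, 1917: 31 days (January has 31).
Feb 19, 1917 → Mar 19, 1917: 28 days (February has 28).
Mar 19, 1917 → Apr 19, 1917: 31 days (March has 31).
Apr 19, 1917 → May 19, 1917: 30 days (April has 30).
May 19, 1917 → Jun 6, 1917: 18 days.
Total: 1448 days.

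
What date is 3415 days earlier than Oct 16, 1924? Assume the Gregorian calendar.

June 11, 1915

−366 (one year; includes Feb 29, 1924) → Oct 16, 1923 (3049 left).
−365 (one year) → Oct 16, 1922 (2684 left).
−365 (one year) → Oct 16, 1921 (2319 left).
−365 (one year) → Oct 16, 1920 (1954 left).
−366 (one year; includes Feb 29, 1920) → Oct 16, 1919 (1588 left).
−365 (one year) → Oct 16, 1918 (1223 left).
−365 (one year) → Oct 16, 1917 (858 left).
−365 (one year) → Oct 16, 1916 (493 left).
−366 (one year; includes Feb 29, 1916) → Oct 16, 1915 (127 left).
−16 → Sep 30, 1915 (end of Sep, 30 days; 111 left).
−30 → Aug 31, 1915 (end of Aug, 31 days; 81 left).
−31 → Jul 31, 1915 (end of Jul, 31 days; 50 left).
−31 → Jun 30, 1915 (end of Jun, 30 days; 19 left).
−19 → Jun 11, 1915.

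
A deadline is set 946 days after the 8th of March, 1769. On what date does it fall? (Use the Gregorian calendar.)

+365 (one year) → Mar 8, 1770 (581 left).
+365 (one year) → Mar 8, 1771 (216 left).
Mar has 31 days: +24 → Apr 1, 1771 (192 left).
Apr has 30 days: +30 → May 1, 1771 (162 left).
May has 31 days: +31 → Jun 1, 1771 (131 left).
Jun has 30 days: +30 → Jul 1, 1771 (101 left).
Jul has 31 days: +31 → Aug 1, 1771 (70 left).
Aug has 31 days: +31 → Sep 1, 1771 (39 left).
Sep has 30 days: +30 → Oct 1, 1771 (9 left).
+9 → Oct 10, 1771.

October 10, 1771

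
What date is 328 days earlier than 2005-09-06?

October 13, 2004

−6 → Aug 31, 2005 (end of Aug, 31 days; 322 left).
−31 → Jul 31, 2005 (end of Jul, 31 days; 291 left).
−31 → Jun 30, 2005 (end of Jun, 30 days; 260 left).
−30 → May 31, 2005 (end of May, 31 days; 230 left).
−31 → Apr 30, 2005 (end of Apr, 30 days; 199 left).
−30 → Mar 31, 2005 (end of Mar, 31 days; 169 left).
−31 → Feb 28, 2005 (end of Feb, 28 days; 138 left).
−28 → Jan 31, 2005 (end of Jan, 31 days; 110 left).
−31 → Dec 31, 2004 (end of Dec, 31 days; 79 left).
−31 → Nov 30, 2004 (end of Nov, 30 days; 48 left).
−30 → Oct 31, 2004 (end of Oct, 31 days; 18 left).
−18 → Oct 13, 2004.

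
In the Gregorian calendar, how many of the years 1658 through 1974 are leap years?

Multiples of 4 in [1658,1974]: 79.
Of those, multiples of 100: 3 (not leap unless ÷400).
Multiples of 400: 0.
Leap years = 79 − 3 + 0 = 76.

76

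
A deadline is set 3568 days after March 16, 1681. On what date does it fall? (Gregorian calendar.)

December 22, 1690

+365 (one year) → Mar 16, 1682 (3203 left).
+365 (one year) → Mar 16, 1683 (2838 left).
+366 (one year; includes Feb 29, 1684) → Mar 16, 1684 (2472 left).
+365 (one year) → Mar 16, 1685 (2107 left).
+365 (one year) → Mar 16, 1686 (1742 left).
+365 (one year) → Mar 16, 1687 (1377 left).
+366 (one year; includes Feb 29, 1688) → Mar 16, 1688 (1011 left).
+365 (one year) → Mar 16, 1689 (646 left).
+365 (one year) → Mar 16, 1690 (281 left).
Mar has 31 days: +16 → Apr 1, 1690 (265 left).
Apr has 30 days: +30 → May 1, 1690 (235 left).
May has 31 days: +31 → Jun 1, 1690 (204 left).
Jun has 30 days: +30 → Jul 1, 1690 (174 left).
Jul has 31 days: +31 → Aug 1, 1690 (143 left).
Aug has 31 days: +31 → Sep 1, 1690 (112 left).
Sep has 30 days: +30 → Oct 1, 1690 (82 left).
Oct has 31 days: +31 → Nov 1, 1690 (51 left).
Nov has 30 days: +30 → Dec 1, 1690 (21 left).
+21 → Dec 22, 1690.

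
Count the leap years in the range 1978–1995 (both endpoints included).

4

Multiples of 4 in [1978,1995]: 4.
Of those, multiples of 100: 0 (not leap unless ÷400).
Multiples of 400: 0.
Leap years = 4 − 0 + 0 = 4.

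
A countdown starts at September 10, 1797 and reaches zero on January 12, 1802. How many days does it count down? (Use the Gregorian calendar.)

Sep 10, 1797 → Sep 10, 1798: 365 days.
Sep 10, 1798 → Sep 10, 1799: 365 days.
Sep 10, 1799 → Sep 10, 1800: 365 days.
Sep 10, 1800 → Sep 10, 1801: 365 days.
Sep 10, 1801 → Oct 10, 1801: 30 days (September has 30).
Oct 10, 1801 → Nov 10, 1801: 31 days (October has 31).
Nov 10, 1801 → Dec 10, 1801: 30 days (November has 30).
Dec 10, 1801 → Jan 10, 1802: 31 days (December has 31).
Jan 10, 1802 → Jan 12, 1802: 2 days.
Total: 1584 days.

1584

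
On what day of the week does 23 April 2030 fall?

January 1, 2030 is a Tuesday.
Jan 1, 2030 → Feb 1, 2030: 31 days (January has 31).
Feb 1, 2030 → Mar 1, 2030: 28 days (February has 28).
Mar 1, 2030 → Apr 1, 2030: 31 days (March has 31).
Apr 1, 2030 → Apr 23, 2030: 22 days.
Total: 112 days.
112 mod 7 = 0, so Tuesday + 0 = Tuesday.

Tuesday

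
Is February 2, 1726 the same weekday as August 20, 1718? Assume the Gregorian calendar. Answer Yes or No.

Yes

From Aug 20, 1718 to Feb 2, 1726 is 2723 days.
2723 mod 7 = 0, so they are the same weekday.
(Aug 20, 1718 is a Saturday; Feb 2, 1726 is a Saturday.)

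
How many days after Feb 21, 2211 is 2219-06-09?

3030

Feb 21, 2211 → Feb 21, 2212: 365 days.
Feb 21, 2212 → Feb 21, 2213: 366 days (Feb 29, 2212 is in that span).
Feb 21, 2213 → Feb 21, 2214: 365 days.
Feb 21, 2214 → Feb 21, 2215: 365 days.
Feb 21, 2215 → Feb 21, 2216: 365 days.
Feb 21, 2216 → Feb 21, 2217: 366 days (Feb 29, 2216 is in that span).
Feb 21, 2217 → Feb 21, 2218: 365 days.
Feb 21, 2218 → Feb 21, 2219: 365 days.
Feb 21, 2219 → Mar 21, 2219: 28 days (February has 28).
Mar 21, 2219 → Apr 21, 2219: 31 days (March has 31).
Apr 21, 2219 → May 21, 2219: 30 days (April has 30).
May 21, 2219 → Jun 9, 2219: 19 days.
Total: 3030 days.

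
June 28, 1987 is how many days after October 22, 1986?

Oct 22, 1986 → Nov 22, 1986: 31 days (October has 31).
Nov 22, 1986 → Dec 22, 1986: 30 days (November has 30).
Dec 22, 1986 → Jan 22, 1987: 31 days (December has 31).
Jan 22, 1987 → Feb 22, 1987: 31 days (January has 31).
Feb 22, 1987 → Mar 22, 1987: 28 days (February has 28).
Mar 22, 1987 → Apr 22, 1987: 31 days (March has 31).
Apr 22, 1987 → May 22, 1987: 30 days (April has 30).
May 22, 1987 → Jun 22, 1987: 31 days (May has 31).
Jun 22, 1987 → Jun 28, 1987: 6 days.
Total: 249 days.

249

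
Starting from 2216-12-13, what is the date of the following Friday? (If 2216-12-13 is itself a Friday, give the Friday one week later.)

Dec 13, 2216 is a Friday.
From Friday to the next Friday is 7 days.
Dec 13, 2216 + 7 = Dec 20, 2216.

December 20, 2216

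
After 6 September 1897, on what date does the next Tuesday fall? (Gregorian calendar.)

September 7, 1897

Sep 6, 1897 is a Monday.
From Monday to the next Tuesday is 1 day.
Sep 6, 1897 + 1 = Sep 7, 1897.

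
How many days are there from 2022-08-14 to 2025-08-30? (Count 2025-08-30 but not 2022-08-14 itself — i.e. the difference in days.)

1112

Aug 14, 2022 → Aug 14, 2023: 365 days.
Aug 14, 2023 → Aug 14, 2024: 366 days (Feb 29, 2024 is in that span).
Aug 14, 2024 → Sep 14, 2024: 31 days (August has 31).
Sep 14, 2024 → Oct 14, 2024: 30 days (September has 30).
Oct 14, 2024 → Nov 14, 2024: 31 days (October has 31).
Nov 14, 2024 → Dec 14, 2024: 30 days (November has 30).
Dec 14, 2024 → Jan 14, 2025: 31 days (December has 31).
Jan 14, 2025 → Feb 14, 2025: 31 days (January has 31).
Feb 14, 2025 → Mar 14, 2025: 28 days (February has 28).
Mar 14, 2025 → Apr 14, 2025: 31 days (March has 31).
Apr 14, 2025 → May 14, 2025: 30 days (April has 30).
May 14, 2025 → Jun 14, 2025: 31 days (May has 31).
Jun 14, 2025 → Jul 14, 2025: 30 days (June has 30).
Jul 14, 2025 → Aug 14, 2025: 31 days (July has 31).
Aug 14, 2025 → Aug 30, 2025: 16 days.
Total: 1112 days.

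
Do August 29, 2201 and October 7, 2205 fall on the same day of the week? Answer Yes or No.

No

From Aug 29, 2201 to Oct 7, 2205 is 1500 days.
1500 mod 7 = 2, so they are different weekdays.
(Aug 29, 2201 is a Saturday; Oct 7, 2205 is a Monday.)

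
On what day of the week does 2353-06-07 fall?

Doomsday rule: the anchor day for the 2300s is Wednesday. For year 53: 53÷12 = 4 r 5, and 5÷4 = 1, so 4+5+1 = 10.
Wednesday + 10 ≡ Saturday — that's 2353's doomsday.
In June the doomsday date is Jun 6.
Jun 7 is 1 day after Jun 6; 1 mod 7 = 1, so Saturday + 1 = Sunday.

Sunday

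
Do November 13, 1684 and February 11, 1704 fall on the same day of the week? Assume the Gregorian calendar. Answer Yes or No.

Yes

From Nov 13, 1684 to Feb 11, 1704 is 7028 days.
7028 mod 7 = 0, so they are the same weekday.
(Nov 13, 1684 is a Monday; Feb 11, 1704 is a Monday.)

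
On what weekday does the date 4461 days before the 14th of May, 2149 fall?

First find the weekday of May 14, 2149. Doomsday rule: the anchor day for the 2100s is Sunday. For year 49: 49÷12 = 4 r 1, and 1÷4 = 0, so 4+1+0 = 5.
Sunday + 5 ≡ Friday — that's 2149's doomsday.
In May the doomsday date is May 9.
May 14 is 5 days after May 9; 5 mod 7 = 5, so Friday + 5 = Wednesday.
4461 mod 7 = 2, so 4461 days before a Wednesday is Wednesday − 2 = Monday.

Monday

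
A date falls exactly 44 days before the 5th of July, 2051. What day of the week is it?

Monday

First find the weekday of Jul 5, 2051. Doomsday rule: the anchor day for the 2000s is Tuesday. For year 51: 51÷12 = 4 r 3, and 3÷4 = 0, so 4+3+0 = 7.
Tuesday + 7 ≡ Tuesday — that's 2051's doomsday.
In July the doomsday date is Jul 11.
Jul 5 is 6 days before Jul 11; 6 mod 7 = 6, so Tuesday − 6 = Wednesday.
44 mod 7 = 2, so 44 days before a Wednesday is Wednesday − 2 = Monday.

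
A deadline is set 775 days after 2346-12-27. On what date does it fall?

+365 (one year) → Dec 27, 2347 (410 left).
+366 (one year; includes Feb 29, 2348) → Dec 27, 2348 (44 left).
Dec has 31 days: +5 → Jan 1, 2349 (39 left).
Jan has 31 days: +31 → Feb 1, 2349 (8 left).
+8 → Feb 9, 2349.

February 9, 2349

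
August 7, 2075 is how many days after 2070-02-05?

2009

Feb 5, 2070 → Feb 5, 2071: 365 days.
Feb 5, 2071 → Feb 5, 2072: 365 days.
Feb 5, 2072 → Feb 5, 2073: 366 days (Feb 29, 2072 is in that span).
Feb 5, 2073 → Feb 5, 2074: 365 days.
Feb 5, 2074 → Feb 5, 2075: 365 days.
Feb 5, 2075 → Mar 5, 2075: 28 days (February has 28).
Mar 5, 2075 → Apr 5, 2075: 31 days (March has 31).
Apr 5, 2075 → May 5, 2075: 30 days (April has 30).
May 5, 2075 → Jun 5, 2075: 31 days (May has 31).
Jun 5, 2075 → Jul 5, 2075: 30 days (June has 30).
Jul 5, 2075 → Aug 5, 2075: 31 days (July has 31).
Aug 5, 2075 → Aug 7, 2075: 2 days.
Total: 2009 days.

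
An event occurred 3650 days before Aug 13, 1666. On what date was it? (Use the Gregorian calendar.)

−365 (one year) → Aug 13, 1665 (3285 left).
−365 (one year) → Aug 13, 1664 (2920 left).
−366 (one year; includes Feb 29, 1664) → Aug 13, 1663 (2554 left).
−365 (one year) → Aug 13, 1662 (2189 left).
−365 (one year) → Aug 13, 1661 (1824 left).
−365 (one year) → Aug 13, 1660 (1459 left).
−366 (one year; includes Feb 29, 1660) → Aug 13, 1659 (1093 left).
−365 (one year) → Aug 13, 1658 (728 left).
−365 (one year) → Aug 13, 1657 (363 left).
−13 → Jul 31, 1657 (end of Jul, 31 days; 350 left).
−31 → Jun 30, 1657 (end of Jun, 30 days; 319 left).
−30 → May 31, 1657 (end of May, 31 days; 289 left).
−31 → Apr 30, 1657 (end of Apr, 30 days; 258 left).
−30 → Mar 31, 1657 (end of Mar, 31 days; 228 left).
−31 → Feb 28, 1657 (end of Feb, 28 days; 197 left).
−28 → Jan 31, 1657 (end of Jan, 31 days; 169 left).
−31 → Dec 31, 1656 (end of Dec, 31 days; 138 left).
−31 → Nov 30, 1656 (end of Nov, 30 days; 107 left).
−30 → Oct 31, 1656 (end of Oct, 31 days; 77 left).
−31 → Sep 30, 1656 (end of Sep, 30 days; 46 left).
−30 → Aug 31, 1656 (end of Aug, 31 days; 16 left).
−16 → Aug 15, 1656.

August 15, 1656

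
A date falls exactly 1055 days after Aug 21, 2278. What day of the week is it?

Aug 21, 2278 is a Wednesday.
1055 mod 7 = 5, so 1055 days after a Wednesday is Wednesday + 5 = Monday.

Monday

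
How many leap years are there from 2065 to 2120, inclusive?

Multiples of 4 in [2065,2120]: 14.
Of those, multiples of 100: 1 (not leap unless ÷400).
Multiples of 400: 0.
Leap years = 14 − 1 + 0 = 13.

13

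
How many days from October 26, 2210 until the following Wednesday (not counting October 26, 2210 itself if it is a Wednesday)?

Oct 26, 2210 is a Friday.
From Friday to the next Wednesday is 5 days.

5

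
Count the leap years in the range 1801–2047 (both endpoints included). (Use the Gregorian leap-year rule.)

Multiples of 4 in [1801,2047]: 61.
Of those, multiples of 100: 2 (not leap unless ÷400).
Multiples of 400: 1.
Leap years = 61 − 2 + 1 = 60.

60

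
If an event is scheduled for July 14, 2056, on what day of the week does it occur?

Friday

January 1, 2056 is a Saturday.
Jan 1, 2056 → Feb 1, 2056: 31 days (January has 31).
Feb 1, 2056 → Mar 1, 2056: 29 days (February has 29).
Mar 1, 2056 → Apr 1, 2056: 31 days (March has 31).
Apr 1, 2056 → May 1, 2056: 30 days (April has 30).
May 1, 2056 → Jun 1, 2056: 31 days (May has 31).
Jun 1, 2056 → Jul 1, 2056: 30 days (June has 30).
Jul 1, 2056 → Jul 14, 2056: 13 days.
Total: 195 days.
195 mod 7 = 6, so Saturday + 6 = Friday.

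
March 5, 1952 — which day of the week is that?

Wednesday

Doomsday rule: the anchor day for the 1900s is Wednesday. For year 52: 52÷12 = 4 r 4, and 4÷4 = 1, so 4+4+1 = 9.
Wednesday + 9 ≡ Friday — that's 1952's doomsday.
In March the doomsday date is Mar 14.
Mar 5 is 9 days before Mar 14; 9 mod 7 = 2, so Friday − 2 = Wednesday.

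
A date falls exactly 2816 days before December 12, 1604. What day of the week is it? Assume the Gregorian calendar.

Friday

Dec 12, 1604 is a Sunday.
2816 mod 7 = 2, so 2816 days before a Sunday is Sunday − 2 = Friday.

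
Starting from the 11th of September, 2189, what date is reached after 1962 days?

+365 (one year) → Sep 11, 2190 (1597 left).
+365 (one year) → Sep 11, 2191 (1232 left).
+366 (one year; includes Feb 29, 2192) → Sep 11, 2192 (866 left).
+365 (one year) → Sep 11, 2193 (501 left).
+365 (one year) → Sep 11, 2194 (136 left).
Sep has 30 days: +20 → Oct 1, 2194 (116 left).
Oct has 31 days: +31 → Nov 1, 2194 (85 left).
Nov has 30 days: +30 → Dec 1, 2194 (55 left).
Dec has 31 days: +31 → Jan 1, 2195 (24 left).
+24 → Jan 25, 2195.

January 25, 2195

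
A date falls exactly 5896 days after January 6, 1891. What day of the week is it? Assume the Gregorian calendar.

First find the weekday of Jan 6, 1891. Doomsday rule: the anchor day for the 1800s is Friday. For year 91: 91÷12 = 7 r 7, and 7÷4 = 1, so 7+7+1 = 15.
Friday + 15 ≡ Saturday — that's 1891's doomsday.
In January the doomsday date is Jan 3 (1891 is not a leap year).
Jan 6 is 3 days after Jan 3; 3 mod 7 = 3, so Saturday + 3 = Tuesday.
5896 mod 7 = 2, so 5896 days after a Tuesday is Tuesday + 2 = Thursday.

Thursday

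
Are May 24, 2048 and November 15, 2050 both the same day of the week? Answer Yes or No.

No

From May 24, 2048 to Nov 15, 2050 is 905 days.
905 mod 7 = 2, so they are different weekdays.
(May 24, 2048 is a Sunday; Nov 15, 2050 is a Tuesday.)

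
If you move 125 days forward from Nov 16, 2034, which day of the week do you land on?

Wednesday

First find the weekday of Nov 16, 2034. Doomsday rule: the anchor day for the 2000s is Tuesday. For year 34: 34÷12 = 2 r 10, and 10÷4 = 2, so 2+10+2 = 14.
Tuesday + 14 ≡ Tuesday — that's 2034's doomsday.
In November the doomsday date is Nov 7.
Nov 16 is 9 days after Nov 7; 9 mod 7 = 2, so Tuesday + 2 = Thursday.
125 mod 7 = 6, so 125 days after a Thursday is Thursday + 6 = Wednesday.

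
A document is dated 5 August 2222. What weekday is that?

Monday

Doomsday rule: the anchor day for the 2200s is Friday. For year 22: 22÷12 = 1 r 10, and 10÷4 = 2, so 1+10+2 = 13.
Friday + 13 ≡ Thursday — that's 2222's doomsday.
In August the doomsday date is Aug 8.
Aug 5 is 3 days before Aug 8; 3 mod 7 = 3, so Thursday − 3 = Monday.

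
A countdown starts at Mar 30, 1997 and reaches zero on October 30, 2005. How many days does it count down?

3136

Mar 30, 1997 → Mar 30, 1998: 365 days.
Mar 30, 1998 → Mar 30, 1999: 365 days.
Mar 30, 1999 → Mar 30, 2000: 366 days (Feb 29, 2000 is in that span).
Mar 30, 2000 → Mar 30, 2001: 365 days.
Mar 30, 2001 → Mar 30, 2002: 365 days.
Mar 30, 2002 → Mar 30, 2003: 365 days.
Mar 30, 2003 → Mar 30, 2004: 366 days (Feb 29, 2004 is in that span).
Mar 30, 2004 → Mar 30, 2005: 365 days.
Mar 30, 2005 → Apr 30, 2005: 31 days (March has 31).
Apr 30, 2005 → May 30, 2005: 30 days (April has 30).
May 30, 2005 → Jun 30, 2005: 31 days (May has 31).
Jun 30, 2005 → Jul 30, 2005: 30 days (June has 30).
Jul 30, 2005 → Aug 30, 2005: 31 days (July has 31).
Aug 30, 2005 → Sep 30, 2005: 31 days (August has 31).
Sep 30, 2005 → Oct 30, 2005: 30 days.
Total: 3136 days.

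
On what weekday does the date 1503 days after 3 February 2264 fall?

Monday

Feb 3, 2264 is a Wednesday.
1503 mod 7 = 5, so 1503 days after a Wednesday is Wednesday + 5 = Monday.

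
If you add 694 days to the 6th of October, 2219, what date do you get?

August 30, 2221

+366 (one year; includes Feb 29, 2220) → Oct 6, 2220 (328 left).
Oct has 31 days: +26 → Nov 1, 2220 (302 left).
Nov has 30 days: +30 → Dec 1, 2220 (272 left).
Dec has 31 days: +31 → Jan 1, 2221 (241 left).
Jan has 31 days: +31 → Feb 1, 2221 (210 left).
Feb has 28 days: +28 → Mar 1, 2221 (182 left).
Mar has 31 days: +31 → Apr 1, 2221 (151 left).
Apr has 30 days: +30 → May 1, 2221 (121 left).
May has 31 days: +31 → Jun 1, 2221 (90 left).
Jun has 30 days: +30 → Jul 1, 2221 (60 left).
Jul has 31 days: +31 → Aug 1, 2221 (29 left).
+29 → Aug 30, 2221.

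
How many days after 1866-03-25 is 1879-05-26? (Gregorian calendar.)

4810

Mar 25, 1866 → Mar 25, 1867: 365 days.
Mar 25, 1867 → Mar 25, 1868: 366 days (Feb 29, 1868 is in that span).
Mar 25, 1868 → Mar 25, 1869: 365 days.
Mar 25, 1869 → Mar 25, 1870: 365 days.
Mar 25, 1870 → Mar 25, 1871: 365 days.
Mar 25, 1871 → Mar 25, 1872: 366 days (Feb 29, 1872 is in that span).
Mar 25, 1872 → Mar 25, 1873: 365 days.
Mar 25, 1873 → Mar 25, 1874: 365 days.
Mar 25, 1874 → Mar 25, 1875: 365 days.
Mar 25, 1875 → Mar 25, 1876: 366 days (Feb 29, 1876 is in that span).
Mar 25, 1876 → Mar 25, 1877: 365 days.
Mar 25, 1877 → Mar 25, 1878: 365 days.
Mar 25, 1878 → Mar 25, 1879: 365 days.
Mar 25, 1879 → Apr 25, 1879: 31 days (March has 31).
Apr 25, 1879 → May 25, 1879: 30 days (April has 30).
May 25, 1879 → May 26, 1879: 1 days.
Total: 4810 days.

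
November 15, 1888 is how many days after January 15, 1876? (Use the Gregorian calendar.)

4688

Jan 15, 1876 → Jan 15, 1877: 366 days (Feb 29, 1876 is in that span).
Jan 15, 1877 → Jan 15, 1878: 365 days.
Jan 15, 1878 → Jan 15, 1879: 365 days.
Jan 15, 1879 → Jan 15, 1880: 365 days.
Jan 15, 1880 → Jan 15, 1881: 366 days (Feb 29, 1880 is in that span).
Jan 15, 1881 → Jan 15, 1882: 365 days.
Jan 15, 1882 → Jan 15, 1883: 365 days.
Jan 15, 1883 → Jan 15, 1884: 365 days.
Jan 15, 1884 → Jan 15, 1885: 366 days (Feb 29, 1884 is in that span).
Jan 15, 1885 → Jan 15, 1886: 365 days.
Jan 15, 1886 → Jan 15, 1887: 365 days.
Jan 15, 1887 → Jan 15, 1888: 365 days.
Jan 15, 1888 → Feb 15, 1888: 31 days (January has 31).
Feb 15, 1888 → Mar 15, 1888: 29 days (February has 29).
Mar 15, 1888 → Apr 15, 1888: 31 days (March has 31).
Apr 15, 1888 → May 15, 1888: 30 days (April has 30).
May 15, 1888 → Jun 15, 1888: 31 days (May has 31).
Jun 15, 1888 → Jul 15, 1888: 30 days (June has 30).
Jul 15, 1888 → Aug 15, 1888: 31 days (July has 31).
Aug 15, 1888 → Sep 15, 1888: 31 days (August has 31).
Sep 15, 1888 → Oct 15, 1888: 30 days (September has 30).
Oct 15, 1888 → Nov 15, 1888: 31 days.
Total: 4688 days.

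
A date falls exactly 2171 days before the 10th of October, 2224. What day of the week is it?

First find the weekday of Oct 10, 2224. Doomsday rule: the anchor day for the 2200s is Friday. For year 24: 24÷12 = 2 r 0, and 0÷4 = 0, so 2+0+0 = 2.
Friday + 2 ≡ Sunday — that's 2224's doomsday.
In October the doomsday date is Oct 10.
Oct 10 is the doomsday itself: Sunday.
2171 mod 7 = 1, so 2171 days before a Sunday is Sunday − 1 = Saturday.

Saturday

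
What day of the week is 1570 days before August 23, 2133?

Friday

First find the weekday of Aug 23, 2133. Doomsday rule: the anchor day for the 2100s is Sunday. For year 33: 33÷12 = 2 r 9, and 9÷4 = 2, so 2+9+2 = 13.
Sunday + 13 ≡ Saturday — that's 2133's doomsday.
In August the doomsday date is Aug 8.
Aug 23 is 15 days after Aug 8; 15 mod 7 = 1, so Saturday + 1 = Sunday.
1570 mod 7 = 2, so 1570 days before a Sunday is Sunday − 2 = Friday.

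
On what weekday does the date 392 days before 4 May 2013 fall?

May 4, 2013 is a Saturday.
392 mod 7 = 0, so 392 days before a Saturday is Saturday − 0 = Saturday.

Saturday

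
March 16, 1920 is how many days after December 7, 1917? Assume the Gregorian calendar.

830

Dec 7, 1917 → Dec 7, 1918: 365 days.
Dec 7, 1918 → Dec 7, 1919: 365 days.
Dec 7, 1919 → Jan 7, 1920: 31 days (December has 31).
Jan 7, 1920 → Feb 7, 1920: 31 days (January has 31).
Feb 7, 1920 → Mar 7, 1920: 29 days (February has 29).
Mar 7, 1920 → Mar 16, 1920: 9 days.
Total: 830 days.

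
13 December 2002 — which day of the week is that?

Doomsday rule: the anchor day for the 2000s is Tuesday. For year 02: 2÷12 = 0 r 2, and 2÷4 = 0, so 0+2+0 = 2.
Tuesday + 2 ≡ Thursday — that's 2002's doomsday.
In December the doomsday date is Dec 12.
Dec 13 is 1 day after Dec 12; 1 mod 7 = 1, so Thursday + 1 = Friday.

Friday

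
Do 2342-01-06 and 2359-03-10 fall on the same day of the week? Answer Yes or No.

Yes

From Jan 6, 2342 to Mar 10, 2359 is 6272 days.
6272 mod 7 = 0, so they are the same weekday.
(Jan 6, 2342 is a Tuesday; Mar 10, 2359 is a Tuesday.)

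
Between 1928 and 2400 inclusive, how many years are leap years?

Multiples of 4 in [1928,2400]: 119.
Of those, multiples of 100: 5 (not leap unless ÷400).
Multiples of 400: 2.
Leap years = 119 − 5 + 2 = 116.

116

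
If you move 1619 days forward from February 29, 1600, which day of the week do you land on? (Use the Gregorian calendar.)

First find the weekday of Feb 29, 1600. Doomsday rule: the anchor day for the 1600s is Tuesday. For year 00: 0÷12 = 0 r 0, and 0÷4 = 0, so 0+0+0 = 0.
Tuesday + 0 ≡ Tuesday — that's 1600's doomsday.
In February the doomsday date is Feb 29 (1600 is a leap year (divisible by 400)).
Feb 29 is the doomsday itself: Tuesday.
1619 mod 7 = 2, so 1619 days after a Tuesday is Tuesday + 2 = Thursday.

Thursday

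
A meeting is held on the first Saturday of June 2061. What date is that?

June 1, 2061 is a Wednesday.
The first Saturday is therefore June 4 (3 days later).

June 4, 2061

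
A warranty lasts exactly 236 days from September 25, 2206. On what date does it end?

Sep has 30 days: +6 → Oct 1, 2206 (230 left).
Oct has 31 days: +31 → Nov 1, 2206 (199 left).
Nov has 30 days: +30 → Dec 1, 2206 (169 left).
Dec has 31 days: +31 → Jan 1, 2207 (138 left).
Jan has 31 days: +31 → Feb 1, 2207 (107 left).
Feb has 28 days: +28 → Mar 1, 2207 (79 left).
Mar has 31 days: +31 → Apr 1, 2207 (48 left).
Apr has 30 days: +30 → May 1, 2207 (18 left).
+18 → May 19, 2207.

May 19, 2207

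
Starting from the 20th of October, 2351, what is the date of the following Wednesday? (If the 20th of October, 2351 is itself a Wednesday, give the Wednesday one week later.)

Oct 20, 2351 is a Saturday.
From Saturday to the next Wednesday is 4 days.
Oct 20, 2351 + 4 = Oct 24, 2351.

October 24, 2351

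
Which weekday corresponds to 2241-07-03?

Saturday

Doomsday rule: the anchor day for the 2200s is Friday. For year 41: 41÷12 = 3 r 5, and 5÷4 = 1, so 3+5+1 = 9.
Friday + 9 ≡ Sunday — that's 2241's doomsday.
In July the doomsday date is Jul 11.
Jul 3 is 8 days before Jul 11; 8 mod 7 = 1, so Sunday − 1 = Saturday.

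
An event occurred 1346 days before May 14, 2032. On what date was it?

−366 (one year; includes Feb 29, 2032) → May 14, 2031 (980 left).
−365 (one year) → May 14, 2030 (615 left).
−365 (one year) → May 14, 2029 (250 left).
−14 → Apr 30, 2029 (end of Apr, 30 days; 236 left).
−30 → Mar 31, 2029 (end of Mar, 31 days; 206 left).
−31 → Feb 28, 2029 (end of Feb, 28 days; 175 left).
−28 → Jan 31, 2029 (end of Jan, 31 days; 147 left).
−31 → Dec 31, 2028 (end of Dec, 31 days; 116 left).
−31 → Nov 30, 2028 (end of Nov, 30 days; 85 left).
−30 → Oct 31, 2028 (end of Oct, 31 days; 55 left).
−31 → Sep 30, 2028 (end of Sep, 30 days; 24 left).
−24 → Sep 6, 2028.

September 6, 2028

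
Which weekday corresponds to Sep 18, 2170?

Tuesday

Doomsday rule: the anchor day for the 2100s is Sunday. For year 70: 70÷12 = 5 r 10, and 10÷4 = 2, so 5+10+2 = 17.
Sunday + 17 ≡ Wednesday — that's 2170's doomsday.
In September the doomsday date is Sep 5.
Sep 18 is 13 days after Sep 5; 13 mod 7 = 6, so Wednesday + 6 = Tuesday.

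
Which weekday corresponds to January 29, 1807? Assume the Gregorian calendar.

Doomsday rule: the anchor day for the 1800s is Friday. For year 07: 7÷12 = 0 r 7, and 7÷4 = 1, so 0+7+1 = 8.
Friday + 8 ≡ Saturday — that's 1807's doomsday.
In January the doomsday date is Jan 3 (1807 is not a leap year).
Jan 29 is 26 days after Jan 3; 26 mod 7 = 5, so Saturday + 5 = Thursday.

Thursday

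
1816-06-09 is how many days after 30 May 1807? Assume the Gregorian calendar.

May 30, 1807 → May 30, 1808: 366 days (Feb 29, 1808 is in that span).
May 30, 1808 → May 30, 1809: 365 days.
May 30, 1809 → May 30, 1810: 365 days.
May 30, 1810 → May 30, 1811: 365 days.
May 30, 1811 → May 30, 1812: 366 days (Feb 29, 1812 is in that span).
May 30, 1812 → May 30, 1813: 365 days.
May 30, 1813 → May 30, 1814: 365 days.
May 30, 1814 → May 30, 1815: 365 days.
May 30, 1815 → Jun 30, 1815: 31 days (May has 31).
Jun 30, 1815 → Jul 30, 1815: 30 days (June has 30).
Jul 30, 1815 → Aug 30, 1815: 31 days (July has 31).
Aug 30, 1815 → Sep 30, 1815: 31 days (August has 31).
Sep 30, 1815 → Oct 30, 1815: 30 days (September has 30).
Oct 30, 1815 → Nov 30, 1815: 31 days (October has 31).
Nov 30, 1815 → Dec 30, 1815: 30 days (November has 30).
Dec 30, 1815 → Jan 30, 1816: 31 days (December has 31).
Jan 30, 1816 → Feb 29, 1816: 30 days (January has 31).
Feb 29, 1816 → Mar 29, 1816: 29 days (February has 29).
Mar 29, 1816 → Apr 29, 1816: 31 days (March has 31).
Apr 29, 1816 → May 29, 1816: 30 days (April has 30).
May 29, 1816 → Jun 9, 1816: 11 days.
Total: 3298 days.

3298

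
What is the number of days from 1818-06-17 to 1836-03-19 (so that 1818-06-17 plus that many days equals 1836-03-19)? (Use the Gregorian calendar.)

Jun 17, 1818 → Jun 17, 1819: 365 days.
Jun 17, 1819 → Jun 17, 1820: 366 days (Feb 29, 1820 is in that span).
Jun 17, 1820 → Jun 17, 1821: 365 days.
Jun 17, 1821 → Jun 17, 1822: 365 days.
Jun 17, 1822 → Jun 17, 1823: 365 days.
Jun 17, 1823 → Jun 17, 1824: 366 days (Feb 29, 1824 is in that span).
Jun 17, 1824 → Jun 17, 1825: 365 days.
Jun 17, 1825 → Jun 17, 1826: 365 days.
Jun 17, 1826 → Jun 17, 1827: 365 days.
Jun 17, 1827 → Jun 17, 1828: 366 days (Feb 29, 1828 is in that span).
Jun 17, 1828 → Jun 17, 1829: 365 days.
Jun 17, 1829 → Jun 17, 1830: 365 days.
Jun 17, 1830 → Jun 17, 1831: 365 days.
Jun 17, 1831 → Jun 17, 1832: 366 days (Feb 29, 1832 is in that span).
Jun 17, 1832 → Jun 17, 1833: 365 days.
Jun 17, 1833 → Jun 17, 1834: 365 days.
Jun 17, 1834 → Jun 17, 1835: 365 days.
Jun 17, 1835 → Jul 17, 1835: 30 days (June has 30).
Jul 17, 1835 → Aug 17, 1835: 31 days (July has 31).
Aug 17, 1835 → Sep 17, 1835: 31 days (August has 31).
Sep 17, 1835 → Oct 17, 1835: 30 days (September has 30).
Oct 17, 1835 → Nov 17, 1835: 31 days (October has 31).
Nov 17, 1835 → Dec 17, 1835: 30 days (November has 30).
Dec 17, 1835 → Jan 17, 1836: 31 days (December has 31).
Jan 17, 1836 → Feb 17, 1836: 31 days (January has 31).
Feb 17, 1836 → Mar 17, 1836: 29 days (February has 29).
Mar 17, 1836 → Mar 19, 1836: 2 days.
Total: 6485 days.

6485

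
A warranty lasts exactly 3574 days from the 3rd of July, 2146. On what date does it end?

April 15, 2156

+365 (one year) → Jul 3, 2147 (3209 left).
+366 (one year; includes Feb 29, 2148) → Jul 3, 2148 (2843 left).
+365 (one year) → Jul 3, 2149 (2478 left).
+365 (one year) → Jul 3, 2150 (2113 left).
+365 (one year) → Jul 3, 2151 (1748 left).
+366 (one year; includes Feb 29, 2152) → Jul 3, 2152 (1382 left).
+365 (one year) → Jul 3, 2153 (1017 left).
+365 (one year) → Jul 3, 2154 (652 left).
+365 (one year) → Jul 3, 2155 (287 left).
Jul has 31 days: +29 → Aug 1, 2155 (258 left).
Aug has 31 days: +31 → Sep 1, 2155 (227 left).
Sep has 30 days: +30 → Oct 1, 2155 (197 left).
Oct has 31 days: +31 → Nov 1, 2155 (166 left).
Nov has 30 days: +30 → Dec 1, 2155 (136 left).
Dec has 31 days: +31 → Jan 1, 2156 (105 left).
Jan has 31 days: +31 → Feb 1, 2156 (74 left).
Feb has 29 days: +29 → Mar 1, 2156 (45 left).
Mar has 31 days: +31 → Apr 1, 2156 (14 left).
+14 → Apr 15, 2156.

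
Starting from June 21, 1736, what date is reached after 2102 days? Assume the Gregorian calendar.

+365 (one year) → Jun 21, 1737 (1737 left).
+365 (one year) → Jun 21, 1738 (1372 left).
+365 (one year) → Jun 21, 1739 (1007 left).
+366 (one year; includes Feb 29, 1740) → Jun 21, 1740 (641 left).
+365 (one year) → Jun 21, 1741 (276 left).
Jun has 30 days: +10 → Jul 1, 1741 (266 left).
Jul has 31 days: +31 → Aug 1, 1741 (235 left).
Aug has 31 days: +31 → Sep 1, 1741 (204 left).
Sep has 30 days: +30 → Oct 1, 1741 (174 left).
Oct has 31 days: +31 → Nov 1, 1741 (143 left).
Nov has 30 days: +30 → Dec 1, 1741 (113 left).
Dec has 31 days: +31 → Jan 1, 1742 (82 left).
Jan has 31 days: +31 → Feb 1, 1742 (51 left).
Feb has 28 days: +28 → Mar 1, 1742 (23 left).
+23 → Mar 24, 1742.

March 24, 1742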